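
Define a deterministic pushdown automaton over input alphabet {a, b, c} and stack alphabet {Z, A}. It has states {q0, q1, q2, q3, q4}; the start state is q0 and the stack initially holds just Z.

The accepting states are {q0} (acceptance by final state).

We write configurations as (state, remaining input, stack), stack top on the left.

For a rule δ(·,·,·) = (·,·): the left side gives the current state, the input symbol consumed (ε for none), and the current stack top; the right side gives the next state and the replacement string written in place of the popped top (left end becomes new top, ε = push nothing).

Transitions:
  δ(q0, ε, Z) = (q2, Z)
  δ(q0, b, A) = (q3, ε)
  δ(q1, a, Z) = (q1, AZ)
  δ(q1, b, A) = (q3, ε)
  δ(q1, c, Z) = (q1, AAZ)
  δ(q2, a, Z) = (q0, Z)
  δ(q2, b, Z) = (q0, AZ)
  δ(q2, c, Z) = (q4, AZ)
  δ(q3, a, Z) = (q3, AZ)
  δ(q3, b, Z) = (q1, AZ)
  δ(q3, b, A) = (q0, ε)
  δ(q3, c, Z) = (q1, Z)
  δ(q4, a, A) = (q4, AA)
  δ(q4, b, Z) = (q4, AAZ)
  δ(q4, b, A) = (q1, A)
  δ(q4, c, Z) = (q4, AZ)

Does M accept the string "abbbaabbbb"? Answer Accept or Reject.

(q0, abbbaabbbb, Z)
  ε-move, top Z: go to q2, push Z → (q2, abbbaabbbb, Z)
  read a, top Z: go to q0, push Z → (q0, bbbaabbbb, Z)
  ε-move, top Z: go to q2, push Z → (q2, bbbaabbbb, Z)
  read b, top Z: go to q0, push AZ → (q0, bbaabbbb, AZ)
  read b, top A: go to q3, push ε → (q3, baabbbb, Z)
  read b, top Z: go to q1, push AZ → (q1, aabbbb, AZ)
No transition applies at (q1, aabbbb, AZ); input not fully consumed.

Reject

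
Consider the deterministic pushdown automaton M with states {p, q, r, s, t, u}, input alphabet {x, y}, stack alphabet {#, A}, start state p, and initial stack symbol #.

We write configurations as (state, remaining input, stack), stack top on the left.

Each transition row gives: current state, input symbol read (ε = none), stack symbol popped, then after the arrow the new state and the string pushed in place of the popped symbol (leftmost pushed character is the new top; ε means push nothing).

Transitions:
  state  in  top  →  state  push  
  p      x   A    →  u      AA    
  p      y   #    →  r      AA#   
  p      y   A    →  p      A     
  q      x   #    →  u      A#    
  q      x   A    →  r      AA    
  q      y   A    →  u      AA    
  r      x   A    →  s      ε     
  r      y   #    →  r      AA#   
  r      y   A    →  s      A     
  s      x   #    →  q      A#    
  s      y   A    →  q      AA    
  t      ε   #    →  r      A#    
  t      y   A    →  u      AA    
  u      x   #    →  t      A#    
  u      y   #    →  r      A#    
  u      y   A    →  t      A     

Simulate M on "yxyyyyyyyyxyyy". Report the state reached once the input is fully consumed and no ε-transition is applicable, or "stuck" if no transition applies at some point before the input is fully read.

(p, yxyyyyyyyyxyyy, #) ⊢ (r, xyyyyyyyyxyyy, AA#) ⊢ (s, yyyyyyyyxyyy, A#) ⊢ (q, yyyyyyyxyyy, AA#) ⊢ (u, yyyyyyxyyy, AAA#) ⊢ (t, yyyyyxyyy, AAA#) ⊢ (u, yyyyxyyy, AAAA#) ⊢ (t, yyyxyyy, AAAA#) ⊢ (u, yyxyyy, AAAAA#) ⊢ (t, yxyyy, AAAAA#) ⊢ (u, xyyy, AAAAAA#)
No transition for (u, x, top A); M blocks with input xyyy remaining.

stuck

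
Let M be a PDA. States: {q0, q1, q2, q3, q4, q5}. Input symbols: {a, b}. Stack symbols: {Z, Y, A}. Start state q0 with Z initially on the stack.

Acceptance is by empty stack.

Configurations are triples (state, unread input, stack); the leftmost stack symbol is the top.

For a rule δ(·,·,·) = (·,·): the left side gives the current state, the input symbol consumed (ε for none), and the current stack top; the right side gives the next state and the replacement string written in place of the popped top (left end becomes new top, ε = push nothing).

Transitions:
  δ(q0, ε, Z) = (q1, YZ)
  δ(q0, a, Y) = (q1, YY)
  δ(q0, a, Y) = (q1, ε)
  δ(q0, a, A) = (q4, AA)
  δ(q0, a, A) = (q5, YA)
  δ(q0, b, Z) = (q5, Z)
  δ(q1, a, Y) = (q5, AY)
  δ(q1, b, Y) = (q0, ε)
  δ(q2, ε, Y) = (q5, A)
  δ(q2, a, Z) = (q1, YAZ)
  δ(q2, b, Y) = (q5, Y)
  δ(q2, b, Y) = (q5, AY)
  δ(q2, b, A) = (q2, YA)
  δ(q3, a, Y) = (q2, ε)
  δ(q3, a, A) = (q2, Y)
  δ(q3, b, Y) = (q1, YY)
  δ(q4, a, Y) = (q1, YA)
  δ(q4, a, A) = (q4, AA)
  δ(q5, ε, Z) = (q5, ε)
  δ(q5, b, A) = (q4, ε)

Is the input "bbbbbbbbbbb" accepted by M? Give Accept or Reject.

One accepting computation: (q0, bbbbbbbbbbb, Z) ⊢ (q1, bbbbbbbbbbb, YZ) ⊢ (q0, bbbbbbbbbb, Z) ⊢ (q1, bbbbbbbbbb, YZ) ⊢ (q0, bbbbbbbbb, Z) ⊢ (q1, bbbbbbbbb, YZ) ⊢ (q0, bbbbbbbb, Z) ⊢ (q1, bbbbbbbb, YZ) ⊢ (q0, bbbbbbb, Z) ⊢ (q1, bbbbbbb, YZ) ⊢ (q0, bbbbbb, Z) ⊢ (q1, bbbbbb, YZ) ⊢ (q0, bbbbb, Z) ⊢ (q1, bbbbb, YZ) ⊢ (q0, bbbb, Z) ⊢ (q1, bbbb, YZ) ⊢ (q0, bbb, Z) ⊢ (q1, bbb, YZ) ⊢ (q0, bb, Z) ⊢ (q1, bb, YZ) ⊢ (q0, b, Z) ⊢ (q5, ε, Z) ⊢ (q5, ε, ε)
All input consumed and the stack is empty.

Accept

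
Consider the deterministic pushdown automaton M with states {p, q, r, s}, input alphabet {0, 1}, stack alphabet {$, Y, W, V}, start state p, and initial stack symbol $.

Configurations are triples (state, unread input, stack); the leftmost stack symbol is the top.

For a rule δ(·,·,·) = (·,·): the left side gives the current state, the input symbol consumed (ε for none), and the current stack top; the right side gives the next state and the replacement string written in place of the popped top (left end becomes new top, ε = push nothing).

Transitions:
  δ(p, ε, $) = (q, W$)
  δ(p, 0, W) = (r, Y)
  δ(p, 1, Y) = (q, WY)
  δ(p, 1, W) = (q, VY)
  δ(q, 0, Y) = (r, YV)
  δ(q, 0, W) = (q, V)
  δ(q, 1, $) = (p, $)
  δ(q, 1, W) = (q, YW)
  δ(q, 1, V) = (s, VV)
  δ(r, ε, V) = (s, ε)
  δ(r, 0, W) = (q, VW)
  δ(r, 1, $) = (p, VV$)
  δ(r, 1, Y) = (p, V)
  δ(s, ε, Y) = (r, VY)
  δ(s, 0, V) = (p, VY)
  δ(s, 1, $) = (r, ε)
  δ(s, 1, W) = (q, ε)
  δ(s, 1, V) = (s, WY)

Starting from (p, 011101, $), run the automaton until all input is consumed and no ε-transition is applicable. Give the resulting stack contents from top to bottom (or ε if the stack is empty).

VVV$

(p, 011101, $)
  ε-move, top $: go to q, push W$ → (q, 011101, W$)
  read 0, top W: go to q, push V → (q, 11101, V$)
  read 1, top V: go to s, push VV → (s, 1101, VV$)
  read 1, top V: go to s, push WY → (s, 101, WYV$)
  read 1, top W: go to q, push ε → (q, 01, YV$)
  read 0, top Y: go to r, push YV → (r, 1, YVV$)
  read 1, top Y: go to p, push V → (p, ε, VVV$)
All input consumed in state p with stack VVV$.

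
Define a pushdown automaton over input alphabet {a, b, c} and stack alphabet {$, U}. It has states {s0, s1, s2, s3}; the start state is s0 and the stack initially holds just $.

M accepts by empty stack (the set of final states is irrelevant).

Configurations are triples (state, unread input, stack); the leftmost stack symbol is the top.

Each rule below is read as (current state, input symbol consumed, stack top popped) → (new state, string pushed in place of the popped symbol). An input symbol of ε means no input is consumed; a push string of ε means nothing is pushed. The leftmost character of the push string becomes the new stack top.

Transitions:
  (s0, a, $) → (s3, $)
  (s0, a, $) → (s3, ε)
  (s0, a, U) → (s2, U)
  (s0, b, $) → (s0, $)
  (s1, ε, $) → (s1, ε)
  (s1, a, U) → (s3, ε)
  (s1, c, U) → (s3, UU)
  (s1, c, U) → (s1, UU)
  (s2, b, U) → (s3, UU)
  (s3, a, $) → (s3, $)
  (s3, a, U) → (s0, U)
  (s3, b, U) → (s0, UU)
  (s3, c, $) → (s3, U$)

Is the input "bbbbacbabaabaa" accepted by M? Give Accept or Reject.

No computation consumes all input and empties the stack.

Reject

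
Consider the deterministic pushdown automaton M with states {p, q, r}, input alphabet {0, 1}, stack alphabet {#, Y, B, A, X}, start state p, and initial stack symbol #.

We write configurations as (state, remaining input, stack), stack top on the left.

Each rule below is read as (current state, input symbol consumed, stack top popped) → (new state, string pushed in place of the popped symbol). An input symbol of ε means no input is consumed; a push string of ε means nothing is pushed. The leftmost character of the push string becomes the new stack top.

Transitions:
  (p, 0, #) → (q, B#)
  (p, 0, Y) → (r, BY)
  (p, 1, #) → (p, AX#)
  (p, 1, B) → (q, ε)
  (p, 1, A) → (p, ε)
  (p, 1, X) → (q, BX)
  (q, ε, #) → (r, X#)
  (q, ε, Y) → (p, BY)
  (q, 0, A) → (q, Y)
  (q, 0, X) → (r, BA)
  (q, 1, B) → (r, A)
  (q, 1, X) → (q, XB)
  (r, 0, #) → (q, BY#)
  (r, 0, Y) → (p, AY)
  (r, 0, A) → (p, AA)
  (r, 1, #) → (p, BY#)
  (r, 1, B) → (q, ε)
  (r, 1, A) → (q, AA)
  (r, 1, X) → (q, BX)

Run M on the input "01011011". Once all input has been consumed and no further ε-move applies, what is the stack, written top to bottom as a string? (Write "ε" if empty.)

AA#

(p, 01011011, #)
  read 0, top #: go to q, push B# → (q, 1011011, B#)
  read 1, top B: go to r, push A → (r, 011011, A#)
  read 0, top A: go to p, push AA → (p, 11011, AA#)
  read 1, top A: go to p, push ε → (p, 1011, A#)
  read 1, top A: go to p, push ε → (p, 011, #)
  read 0, top #: go to q, push B# → (q, 11, B#)
  read 1, top B: go to r, push A → (r, 1, A#)
  read 1, top A: go to q, push AA → (q, ε, AA#)
All input consumed in state q with stack AA#.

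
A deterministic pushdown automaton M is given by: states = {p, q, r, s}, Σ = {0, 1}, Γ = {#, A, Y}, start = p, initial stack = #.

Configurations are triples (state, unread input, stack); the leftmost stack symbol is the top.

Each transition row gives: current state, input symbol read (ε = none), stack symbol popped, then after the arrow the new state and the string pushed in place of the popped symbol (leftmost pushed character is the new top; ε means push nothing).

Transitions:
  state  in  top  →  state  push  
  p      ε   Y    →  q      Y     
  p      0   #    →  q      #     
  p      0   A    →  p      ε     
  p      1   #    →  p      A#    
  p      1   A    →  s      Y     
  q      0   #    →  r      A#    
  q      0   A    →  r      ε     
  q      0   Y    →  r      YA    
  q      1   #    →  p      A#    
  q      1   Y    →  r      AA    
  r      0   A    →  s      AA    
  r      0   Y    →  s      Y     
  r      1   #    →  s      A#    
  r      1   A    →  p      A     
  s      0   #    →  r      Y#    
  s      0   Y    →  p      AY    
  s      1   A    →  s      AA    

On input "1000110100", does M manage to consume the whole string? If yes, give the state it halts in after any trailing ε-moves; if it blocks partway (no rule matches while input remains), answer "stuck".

q

(p, 1000110100, #) ⊢ (p, 000110100, A#) ⊢ (p, 00110100, #) ⊢ (q, 0110100, #) ⊢ (r, 110100, A#) ⊢ (p, 10100, A#) ⊢ (s, 0100, Y#) ⊢ (p, 100, AY#) ⊢ (s, 00, YY#) ⊢ (p, 0, AYY#) ⊢ (p, ε, YY#) ⊢ (q, ε, YY#)
All input consumed; M is in state q.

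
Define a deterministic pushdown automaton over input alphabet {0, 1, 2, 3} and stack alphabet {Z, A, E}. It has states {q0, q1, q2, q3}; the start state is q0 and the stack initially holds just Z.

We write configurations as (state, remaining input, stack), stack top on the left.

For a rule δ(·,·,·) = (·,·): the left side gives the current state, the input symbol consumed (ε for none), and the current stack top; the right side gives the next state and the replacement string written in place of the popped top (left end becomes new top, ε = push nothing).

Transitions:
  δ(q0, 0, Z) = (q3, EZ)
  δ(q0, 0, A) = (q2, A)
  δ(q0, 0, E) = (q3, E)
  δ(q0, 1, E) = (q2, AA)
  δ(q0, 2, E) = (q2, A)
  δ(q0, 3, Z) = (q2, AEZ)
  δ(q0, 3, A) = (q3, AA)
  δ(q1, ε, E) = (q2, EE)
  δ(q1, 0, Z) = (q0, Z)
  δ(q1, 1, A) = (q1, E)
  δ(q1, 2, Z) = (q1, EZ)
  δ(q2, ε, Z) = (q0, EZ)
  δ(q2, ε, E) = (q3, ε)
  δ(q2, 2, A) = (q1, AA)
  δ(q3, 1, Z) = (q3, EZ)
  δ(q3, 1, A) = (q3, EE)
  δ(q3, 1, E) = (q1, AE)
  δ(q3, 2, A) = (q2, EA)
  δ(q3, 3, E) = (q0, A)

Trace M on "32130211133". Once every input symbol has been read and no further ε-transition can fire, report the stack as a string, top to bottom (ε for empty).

(q0, 32130211133, Z) ⊢ (q2, 2130211133, AEZ) ⊢ (q1, 130211133, AAEZ) ⊢ (q1, 30211133, EAEZ) ⊢ (q2, 30211133, EEAEZ) ⊢ (q3, 30211133, EAEZ) ⊢ (q0, 0211133, AAEZ) ⊢ (q2, 211133, AAEZ) ⊢ (q1, 11133, AAAEZ) ⊢ (q1, 1133, EAAEZ) ⊢ (q2, 1133, EEAAEZ) ⊢ (q3, 1133, EAAEZ) ⊢ (q1, 133, AEAAEZ) ⊢ (q1, 33, EEAAEZ) ⊢ (q2, 33, EEEAAEZ) ⊢ (q3, 33, EEAAEZ) ⊢ (q0, 3, AEAAEZ) ⊢ (q3, ε, AAEAAEZ)
All input consumed in state q3 with stack AAEAAEZ.

AAEAAEZ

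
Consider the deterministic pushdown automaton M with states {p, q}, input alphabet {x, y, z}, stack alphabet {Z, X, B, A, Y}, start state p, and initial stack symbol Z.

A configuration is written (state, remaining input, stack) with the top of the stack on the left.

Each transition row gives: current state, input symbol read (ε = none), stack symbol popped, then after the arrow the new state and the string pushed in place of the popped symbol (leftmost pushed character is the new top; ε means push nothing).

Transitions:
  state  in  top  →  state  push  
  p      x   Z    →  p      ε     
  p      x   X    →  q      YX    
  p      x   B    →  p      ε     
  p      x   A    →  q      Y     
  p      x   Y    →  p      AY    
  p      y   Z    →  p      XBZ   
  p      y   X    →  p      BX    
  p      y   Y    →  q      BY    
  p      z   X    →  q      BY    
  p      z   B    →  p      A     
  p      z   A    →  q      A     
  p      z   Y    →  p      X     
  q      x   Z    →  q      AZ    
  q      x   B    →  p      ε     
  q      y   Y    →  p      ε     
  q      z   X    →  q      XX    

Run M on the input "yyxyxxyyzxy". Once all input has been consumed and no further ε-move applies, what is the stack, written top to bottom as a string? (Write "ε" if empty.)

XBZ

(p, yyxyxxyyzxy, Z)
  read y, top Z: go to p, push XBZ → (p, yxyxxyyzxy, XBZ)
  read y, top X: go to p, push BX → (p, xyxxyyzxy, BXBZ)
  read x, top B: go to p, push ε → (p, yxxyyzxy, XBZ)
  read y, top X: go to p, push BX → (p, xxyyzxy, BXBZ)
  read x, top B: go to p, push ε → (p, xyyzxy, XBZ)
  read x, top X: go to q, push YX → (q, yyzxy, YXBZ)
  read y, top Y: go to p, push ε → (p, yzxy, XBZ)
  read y, top X: go to p, push BX → (p, zxy, BXBZ)
  read z, top B: go to p, push A → (p, xy, AXBZ)
  read x, top A: go to q, push Y → (q, y, YXBZ)
  read y, top Y: go to p, push ε → (p, ε, XBZ)
All input consumed in state p with stack XBZ.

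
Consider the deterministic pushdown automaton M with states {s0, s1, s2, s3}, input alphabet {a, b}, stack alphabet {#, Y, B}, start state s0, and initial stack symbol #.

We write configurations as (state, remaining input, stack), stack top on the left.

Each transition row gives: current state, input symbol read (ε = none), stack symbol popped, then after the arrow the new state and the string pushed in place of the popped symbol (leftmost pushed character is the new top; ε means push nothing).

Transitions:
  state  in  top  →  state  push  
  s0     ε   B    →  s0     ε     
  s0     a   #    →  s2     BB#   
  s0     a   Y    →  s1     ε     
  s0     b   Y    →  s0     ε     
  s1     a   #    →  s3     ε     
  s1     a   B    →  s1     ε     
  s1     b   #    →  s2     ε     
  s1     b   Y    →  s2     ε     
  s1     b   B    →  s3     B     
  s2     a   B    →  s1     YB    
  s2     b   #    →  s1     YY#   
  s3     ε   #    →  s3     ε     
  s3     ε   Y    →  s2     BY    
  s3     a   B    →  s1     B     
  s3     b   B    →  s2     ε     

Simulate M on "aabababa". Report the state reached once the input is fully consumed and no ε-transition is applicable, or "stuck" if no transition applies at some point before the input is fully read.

(s0, aabababa, #)
  read a, top #: go to s2, push BB# → (s2, abababa, BB#)
  read a, top B: go to s1, push YB → (s1, bababa, YBB#)
  read b, top Y: go to s2, push ε → (s2, ababa, BB#)
  read a, top B: go to s1, push YB → (s1, baba, YBB#)
  read b, top Y: go to s2, push ε → (s2, aba, BB#)
  read a, top B: go to s1, push YB → (s1, ba, YBB#)
  read b, top Y: go to s2, push ε → (s2, a, BB#)
  read a, top B: go to s1, push YB → (s1, ε, YBB#)
All input consumed; M is in state s1.

s1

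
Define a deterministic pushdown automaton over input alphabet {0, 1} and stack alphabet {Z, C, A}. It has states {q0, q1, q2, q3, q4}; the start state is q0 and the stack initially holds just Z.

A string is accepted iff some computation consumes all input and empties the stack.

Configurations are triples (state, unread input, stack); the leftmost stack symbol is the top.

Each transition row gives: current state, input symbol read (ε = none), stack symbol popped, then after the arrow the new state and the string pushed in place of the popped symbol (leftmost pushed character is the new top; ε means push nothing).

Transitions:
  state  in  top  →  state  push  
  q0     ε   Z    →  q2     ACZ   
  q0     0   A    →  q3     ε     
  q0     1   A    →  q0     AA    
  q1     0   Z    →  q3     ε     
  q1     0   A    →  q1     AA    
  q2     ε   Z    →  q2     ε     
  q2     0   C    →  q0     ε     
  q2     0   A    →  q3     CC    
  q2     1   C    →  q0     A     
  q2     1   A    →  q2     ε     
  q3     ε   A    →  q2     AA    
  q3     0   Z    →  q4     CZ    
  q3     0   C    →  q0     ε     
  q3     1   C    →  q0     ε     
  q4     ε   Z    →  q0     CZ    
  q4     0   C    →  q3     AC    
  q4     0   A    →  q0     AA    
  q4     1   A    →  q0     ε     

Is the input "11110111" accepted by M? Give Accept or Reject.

(q0, 11110111, Z)
  ε-move, top Z: go to q2, push ACZ → (q2, 11110111, ACZ)
  read 1, top A: go to q2, push ε → (q2, 1110111, CZ)
  read 1, top C: go to q0, push A → (q0, 110111, AZ)
  read 1, top A: go to q0, push AA → (q0, 10111, AAZ)
  read 1, top A: go to q0, push AA → (q0, 0111, AAAZ)
  read 0, top A: go to q3, push ε → (q3, 111, AAZ)
  ε-move, top A: go to q2, push AA → (q2, 111, AAAZ)
  read 1, top A: go to q2, push ε → (q2, 11, AAZ)
  read 1, top A: go to q2, push ε → (q2, 1, AZ)
  read 1, top A: go to q2, push ε → (q2, ε, Z)
  ε-move, top Z: go to q2, push ε → (q2, ε, ε)
All input consumed and the stack is empty.

Accept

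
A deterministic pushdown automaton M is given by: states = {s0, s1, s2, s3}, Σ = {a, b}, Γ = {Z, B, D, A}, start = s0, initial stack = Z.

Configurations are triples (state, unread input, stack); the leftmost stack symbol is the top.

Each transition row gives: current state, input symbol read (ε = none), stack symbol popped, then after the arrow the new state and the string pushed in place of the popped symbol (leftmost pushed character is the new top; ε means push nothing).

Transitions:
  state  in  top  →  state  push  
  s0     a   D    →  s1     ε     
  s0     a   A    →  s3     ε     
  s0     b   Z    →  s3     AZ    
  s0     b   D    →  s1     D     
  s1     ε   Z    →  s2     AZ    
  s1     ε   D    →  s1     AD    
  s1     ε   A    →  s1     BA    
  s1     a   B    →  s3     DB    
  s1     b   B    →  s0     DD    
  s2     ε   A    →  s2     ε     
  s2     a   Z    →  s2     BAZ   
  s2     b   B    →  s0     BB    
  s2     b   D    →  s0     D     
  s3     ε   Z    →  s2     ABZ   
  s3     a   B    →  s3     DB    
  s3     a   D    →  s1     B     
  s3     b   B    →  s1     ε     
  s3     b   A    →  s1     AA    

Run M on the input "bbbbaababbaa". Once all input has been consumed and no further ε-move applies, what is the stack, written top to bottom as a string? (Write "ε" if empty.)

(s0, bbbbaababbaa, Z)
  read b, top Z: go to s3, push AZ → (s3, bbbaababbaa, AZ)
  read b, top A: go to s1, push AA → (s1, bbaababbaa, AAZ)
  ε-move, top A: go to s1, push BA → (s1, bbaababbaa, BAAZ)
  read b, top B: go to s0, push DD → (s0, baababbaa, DDAAZ)
  read b, top D: go to s1, push D → (s1, aababbaa, DDAAZ)
  ε-move, top D: go to s1, push AD → (s1, aababbaa, ADDAAZ)
  ε-move, top A: go to s1, push BA → (s1, aababbaa, BADDAAZ)
  read a, top B: go to s3, push DB → (s3, ababbaa, DBADDAAZ)
  read a, top D: go to s1, push B → (s1, babbaa, BBADDAAZ)
  read b, top B: go to s0, push DD → (s0, abbaa, DDBADDAAZ)
  read a, top D: go to s1, push ε → (s1, bbaa, DBADDAAZ)
  ε-move, top D: go to s1, push AD → (s1, bbaa, ADBADDAAZ)
  ε-move, top A: go to s1, push BA → (s1, bbaa, BADBADDAAZ)
  read b, top B: go to s0, push DD → (s0, baa, DDADBADDAAZ)
  read b, top D: go to s1, push D → (s1, aa, DDADBADDAAZ)
  ε-move, top D: go to s1, push AD → (s1, aa, ADDADBADDAAZ)
  ε-move, top A: go to s1, push BA → (s1, aa, BADDADBADDAAZ)
  read a, top B: go to s3, push DB → (s3, a, DBADDADBADDAAZ)
  read a, top D: go to s1, push B → (s1, ε, BBADDADBADDAAZ)
All input consumed in state s1 with stack BBADDADBADDAAZ.

BBADDADBADDAAZ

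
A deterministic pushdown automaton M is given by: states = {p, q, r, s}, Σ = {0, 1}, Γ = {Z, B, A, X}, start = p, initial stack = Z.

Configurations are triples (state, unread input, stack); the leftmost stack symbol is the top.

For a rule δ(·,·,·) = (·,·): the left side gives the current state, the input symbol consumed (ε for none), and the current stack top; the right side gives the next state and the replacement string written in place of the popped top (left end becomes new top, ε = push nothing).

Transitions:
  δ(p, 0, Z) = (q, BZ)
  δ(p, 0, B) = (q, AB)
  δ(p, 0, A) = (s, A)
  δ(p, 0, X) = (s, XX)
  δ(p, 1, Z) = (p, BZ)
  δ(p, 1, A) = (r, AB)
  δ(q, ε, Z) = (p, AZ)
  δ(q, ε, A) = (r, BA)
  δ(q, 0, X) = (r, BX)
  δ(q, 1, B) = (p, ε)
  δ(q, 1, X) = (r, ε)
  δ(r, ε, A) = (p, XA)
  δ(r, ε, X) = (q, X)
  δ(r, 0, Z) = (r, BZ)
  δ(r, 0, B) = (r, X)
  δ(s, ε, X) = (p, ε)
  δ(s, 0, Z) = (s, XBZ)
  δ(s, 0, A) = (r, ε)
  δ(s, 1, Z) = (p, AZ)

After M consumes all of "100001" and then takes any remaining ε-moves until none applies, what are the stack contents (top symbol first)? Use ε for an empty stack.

XABZ

(p, 100001, Z) ⊢ (p, 00001, BZ) ⊢ (q, 0001, ABZ) ⊢ (r, 0001, BABZ) ⊢ (r, 001, XABZ) ⊢ (q, 001, XABZ) ⊢ (r, 01, BXABZ) ⊢ (r, 1, XXABZ) ⊢ (q, 1, XXABZ) ⊢ (r, ε, XABZ) ⊢ (q, ε, XABZ)
All input consumed in state q with stack XABZ.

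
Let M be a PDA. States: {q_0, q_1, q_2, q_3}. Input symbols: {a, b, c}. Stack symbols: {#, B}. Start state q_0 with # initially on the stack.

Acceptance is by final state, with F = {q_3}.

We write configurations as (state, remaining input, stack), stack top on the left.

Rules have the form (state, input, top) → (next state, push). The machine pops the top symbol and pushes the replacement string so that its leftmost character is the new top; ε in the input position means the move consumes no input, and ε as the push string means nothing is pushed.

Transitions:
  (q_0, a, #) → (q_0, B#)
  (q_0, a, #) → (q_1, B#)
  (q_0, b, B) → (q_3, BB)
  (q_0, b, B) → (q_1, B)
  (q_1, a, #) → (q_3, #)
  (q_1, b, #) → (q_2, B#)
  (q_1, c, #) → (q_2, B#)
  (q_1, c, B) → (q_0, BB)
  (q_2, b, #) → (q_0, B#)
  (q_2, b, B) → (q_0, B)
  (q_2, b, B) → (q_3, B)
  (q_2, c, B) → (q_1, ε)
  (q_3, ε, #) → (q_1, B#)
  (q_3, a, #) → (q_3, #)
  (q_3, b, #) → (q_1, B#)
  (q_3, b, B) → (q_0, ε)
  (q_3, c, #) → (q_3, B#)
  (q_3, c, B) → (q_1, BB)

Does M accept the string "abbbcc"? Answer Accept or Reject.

No computation consumes all input and reaches a final state.

Reject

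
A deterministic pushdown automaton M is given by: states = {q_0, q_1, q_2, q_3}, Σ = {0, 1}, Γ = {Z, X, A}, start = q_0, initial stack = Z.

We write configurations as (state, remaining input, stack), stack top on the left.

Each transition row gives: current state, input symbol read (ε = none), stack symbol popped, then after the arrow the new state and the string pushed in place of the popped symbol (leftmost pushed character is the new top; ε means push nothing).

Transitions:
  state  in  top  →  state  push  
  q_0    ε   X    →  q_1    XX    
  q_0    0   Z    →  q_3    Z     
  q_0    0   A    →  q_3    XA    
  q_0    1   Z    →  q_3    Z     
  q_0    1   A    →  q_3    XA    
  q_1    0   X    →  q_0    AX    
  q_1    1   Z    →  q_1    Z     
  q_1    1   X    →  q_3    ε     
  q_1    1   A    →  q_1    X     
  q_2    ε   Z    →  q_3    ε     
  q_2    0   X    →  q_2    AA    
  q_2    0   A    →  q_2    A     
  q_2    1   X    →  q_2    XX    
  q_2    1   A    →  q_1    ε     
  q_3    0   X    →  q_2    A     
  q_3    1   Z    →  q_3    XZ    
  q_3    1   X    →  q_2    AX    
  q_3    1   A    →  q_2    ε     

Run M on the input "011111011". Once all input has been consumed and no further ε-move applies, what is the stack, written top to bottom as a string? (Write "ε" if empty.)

Z

(q_0, 011111011, Z) ⊢ (q_3, 11111011, Z) ⊢ (q_3, 1111011, XZ) ⊢ (q_2, 111011, AXZ) ⊢ (q_1, 11011, XZ) ⊢ (q_3, 1011, Z) ⊢ (q_3, 011, XZ) ⊢ (q_2, 11, AZ) ⊢ (q_1, 1, Z) ⊢ (q_1, ε, Z)
All input consumed in state q_1 with stack Z.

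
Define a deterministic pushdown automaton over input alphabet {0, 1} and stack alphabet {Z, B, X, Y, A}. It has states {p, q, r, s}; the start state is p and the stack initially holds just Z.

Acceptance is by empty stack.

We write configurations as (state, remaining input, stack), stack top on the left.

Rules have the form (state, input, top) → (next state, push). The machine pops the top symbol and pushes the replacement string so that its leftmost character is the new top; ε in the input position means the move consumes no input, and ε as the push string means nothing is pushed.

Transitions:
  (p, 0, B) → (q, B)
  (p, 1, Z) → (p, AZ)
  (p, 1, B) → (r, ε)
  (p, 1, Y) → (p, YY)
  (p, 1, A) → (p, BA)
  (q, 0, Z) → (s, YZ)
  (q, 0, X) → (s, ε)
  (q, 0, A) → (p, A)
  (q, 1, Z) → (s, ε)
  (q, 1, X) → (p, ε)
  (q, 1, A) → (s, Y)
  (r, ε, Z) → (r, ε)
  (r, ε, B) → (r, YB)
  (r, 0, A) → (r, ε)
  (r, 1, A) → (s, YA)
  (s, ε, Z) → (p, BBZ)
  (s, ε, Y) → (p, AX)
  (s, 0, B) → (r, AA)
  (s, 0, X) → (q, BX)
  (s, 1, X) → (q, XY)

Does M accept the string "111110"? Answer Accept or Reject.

Reject

(p, 111110, Z)
  read 1, top Z: go to p, push AZ → (p, 11110, AZ)
  read 1, top A: go to p, push BA → (p, 1110, BAZ)
  read 1, top B: go to r, push ε → (r, 110, AZ)
  read 1, top A: go to s, push YA → (s, 10, YAZ)
  ε-move, top Y: go to p, push AX → (p, 10, AXAZ)
  read 1, top A: go to p, push BA → (p, 0, BAXAZ)
  read 0, top B: go to q, push B → (q, ε, BAXAZ)
All input consumed; stack is BAXAZ, not empty, and no further ε-move applies.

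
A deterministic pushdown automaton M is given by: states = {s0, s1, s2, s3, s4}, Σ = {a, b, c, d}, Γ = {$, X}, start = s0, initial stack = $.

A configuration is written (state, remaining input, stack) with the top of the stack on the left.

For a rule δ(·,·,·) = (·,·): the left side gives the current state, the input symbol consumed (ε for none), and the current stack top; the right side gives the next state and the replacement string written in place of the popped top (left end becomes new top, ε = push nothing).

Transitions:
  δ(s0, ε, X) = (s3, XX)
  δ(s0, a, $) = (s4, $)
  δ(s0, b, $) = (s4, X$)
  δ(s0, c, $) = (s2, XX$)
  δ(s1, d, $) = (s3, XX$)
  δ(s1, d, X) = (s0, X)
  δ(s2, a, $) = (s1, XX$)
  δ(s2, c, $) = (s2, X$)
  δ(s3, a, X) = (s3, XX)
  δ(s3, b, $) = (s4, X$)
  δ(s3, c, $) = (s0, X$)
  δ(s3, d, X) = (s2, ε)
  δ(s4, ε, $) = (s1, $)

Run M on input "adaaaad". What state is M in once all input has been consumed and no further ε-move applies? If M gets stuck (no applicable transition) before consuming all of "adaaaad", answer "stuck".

s2

(s0, adaaaad, $)
  read a, top $: go to s4, push $ → (s4, daaaad, $)
  ε-move, top $: go to s1, push $ → (s1, daaaad, $)
  read d, top $: go to s3, push XX$ → (s3, aaaad, XX$)
  read a, top X: go to s3, push XX → (s3, aaad, XXX$)
  read a, top X: go to s3, push XX → (s3, aad, XXXX$)
  read a, top X: go to s3, push XX → (s3, ad, XXXXX$)
  read a, top X: go to s3, push XX → (s3, d, XXXXXX$)
  read d, top X: go to s2, push ε → (s2, ε, XXXXX$)
All input consumed; M is in state s2.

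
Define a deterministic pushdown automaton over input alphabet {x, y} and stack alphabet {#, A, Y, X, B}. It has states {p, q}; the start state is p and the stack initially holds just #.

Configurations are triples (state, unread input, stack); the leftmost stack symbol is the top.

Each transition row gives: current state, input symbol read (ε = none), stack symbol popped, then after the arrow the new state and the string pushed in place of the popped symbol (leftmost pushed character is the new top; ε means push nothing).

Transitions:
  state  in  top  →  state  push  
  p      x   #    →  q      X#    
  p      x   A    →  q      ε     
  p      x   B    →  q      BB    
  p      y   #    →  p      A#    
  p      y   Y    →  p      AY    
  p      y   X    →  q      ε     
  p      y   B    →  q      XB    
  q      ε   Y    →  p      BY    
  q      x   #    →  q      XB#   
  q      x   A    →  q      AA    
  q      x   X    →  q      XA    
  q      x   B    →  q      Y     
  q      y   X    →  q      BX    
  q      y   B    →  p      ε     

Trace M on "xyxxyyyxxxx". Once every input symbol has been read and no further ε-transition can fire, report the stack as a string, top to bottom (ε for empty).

(p, xyxxyyyxxxx, #)
  read x, top #: go to q, push X# → (q, yxxyyyxxxx, X#)
  read y, top X: go to q, push BX → (q, xxyyyxxxx, BX#)
  read x, top B: go to q, push Y → (q, xyyyxxxx, YX#)
  ε-move, top Y: go to p, push BY → (p, xyyyxxxx, BYX#)
  read x, top B: go to q, push BB → (q, yyyxxxx, BBYX#)
  read y, top B: go to p, push ε → (p, yyxxxx, BYX#)
  read y, top B: go to q, push XB → (q, yxxxx, XBYX#)
  read y, top X: go to q, push BX → (q, xxxx, BXBYX#)
  read x, top B: go to q, push Y → (q, xxx, YXBYX#)
  ε-move, top Y: go to p, push BY → (p, xxx, BYXBYX#)
  read x, top B: go to q, push BB → (q, xx, BBYXBYX#)
  read x, top B: go to q, push Y → (q, x, YBYXBYX#)
  ε-move, top Y: go to p, push BY → (p, x, BYBYXBYX#)
  read x, top B: go to q, push BB → (q, ε, BBYBYXBYX#)
All input consumed in state q with stack BBYBYXBYX#.

BBYBYXBYX#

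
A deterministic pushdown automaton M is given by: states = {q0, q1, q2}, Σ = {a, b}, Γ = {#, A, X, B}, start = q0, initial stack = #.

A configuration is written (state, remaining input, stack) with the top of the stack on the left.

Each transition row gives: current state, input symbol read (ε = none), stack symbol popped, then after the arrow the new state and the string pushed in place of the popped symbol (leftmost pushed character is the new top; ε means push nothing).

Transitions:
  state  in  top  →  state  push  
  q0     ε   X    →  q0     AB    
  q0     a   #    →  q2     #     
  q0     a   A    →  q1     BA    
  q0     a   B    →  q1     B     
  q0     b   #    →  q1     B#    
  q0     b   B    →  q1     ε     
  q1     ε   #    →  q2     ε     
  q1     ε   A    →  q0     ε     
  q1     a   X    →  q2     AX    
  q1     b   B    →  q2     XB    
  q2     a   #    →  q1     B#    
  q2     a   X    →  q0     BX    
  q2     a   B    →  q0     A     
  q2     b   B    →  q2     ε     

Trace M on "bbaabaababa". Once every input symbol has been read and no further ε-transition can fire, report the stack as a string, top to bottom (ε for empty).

AXBXBXB#

(q0, bbaabaababa, #)
  read b, top #: go to q1, push B# → (q1, baabaababa, B#)
  read b, top B: go to q2, push XB → (q2, aabaababa, XB#)
  read a, top X: go to q0, push BX → (q0, abaababa, BXB#)
  read a, top B: go to q1, push B → (q1, baababa, BXB#)
  read b, top B: go to q2, push XB → (q2, aababa, XBXB#)
  read a, top X: go to q0, push BX → (q0, ababa, BXBXB#)
  read a, top B: go to q1, push B → (q1, baba, BXBXB#)
  read b, top B: go to q2, push XB → (q2, aba, XBXBXB#)
  read a, top X: go to q0, push BX → (q0, ba, BXBXBXB#)
  read b, top B: go to q1, push ε → (q1, a, XBXBXB#)
  read a, top X: go to q2, push AX → (q2, ε, AXBXBXB#)
All input consumed in state q2 with stack AXBXBXB#.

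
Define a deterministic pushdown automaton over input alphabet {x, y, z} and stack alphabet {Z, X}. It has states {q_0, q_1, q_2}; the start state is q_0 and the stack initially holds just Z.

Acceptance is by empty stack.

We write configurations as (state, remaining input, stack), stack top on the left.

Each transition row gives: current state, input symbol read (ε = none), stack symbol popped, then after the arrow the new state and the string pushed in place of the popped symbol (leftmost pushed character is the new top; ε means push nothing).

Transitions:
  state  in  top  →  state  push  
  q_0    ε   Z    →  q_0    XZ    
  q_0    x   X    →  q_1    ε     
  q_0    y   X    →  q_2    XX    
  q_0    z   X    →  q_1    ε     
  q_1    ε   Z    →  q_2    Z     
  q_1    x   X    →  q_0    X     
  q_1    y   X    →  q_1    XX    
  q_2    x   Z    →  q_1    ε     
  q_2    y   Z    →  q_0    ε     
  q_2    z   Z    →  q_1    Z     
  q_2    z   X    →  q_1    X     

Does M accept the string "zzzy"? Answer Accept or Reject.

Accept

(q_0, zzzy, Z) ⊢ (q_0, zzzy, XZ) ⊢ (q_1, zzy, Z) ⊢ (q_2, zzy, Z) ⊢ (q_1, zy, Z) ⊢ (q_2, zy, Z) ⊢ (q_1, y, Z) ⊢ (q_2, y, Z) ⊢ (q_0, ε, ε)
All input consumed and the stack is empty.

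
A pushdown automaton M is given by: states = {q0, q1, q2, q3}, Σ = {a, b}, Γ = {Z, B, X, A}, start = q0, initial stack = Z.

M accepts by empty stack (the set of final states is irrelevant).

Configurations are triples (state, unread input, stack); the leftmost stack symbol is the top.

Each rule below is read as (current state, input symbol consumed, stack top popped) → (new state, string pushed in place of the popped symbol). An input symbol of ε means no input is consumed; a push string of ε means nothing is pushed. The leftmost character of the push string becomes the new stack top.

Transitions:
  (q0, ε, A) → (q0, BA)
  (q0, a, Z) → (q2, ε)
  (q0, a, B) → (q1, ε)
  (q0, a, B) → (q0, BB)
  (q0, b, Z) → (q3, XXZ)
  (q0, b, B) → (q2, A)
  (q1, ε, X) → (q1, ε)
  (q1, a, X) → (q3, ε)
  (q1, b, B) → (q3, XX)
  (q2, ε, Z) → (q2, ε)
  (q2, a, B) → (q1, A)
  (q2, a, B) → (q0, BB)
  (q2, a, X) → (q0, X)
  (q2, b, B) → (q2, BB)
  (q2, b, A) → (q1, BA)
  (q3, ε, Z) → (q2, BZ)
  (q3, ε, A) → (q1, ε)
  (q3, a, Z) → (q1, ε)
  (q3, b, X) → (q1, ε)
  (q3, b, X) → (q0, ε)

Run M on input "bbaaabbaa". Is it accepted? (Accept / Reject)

One accepting computation: (q0, bbaaabbaa, Z) ⊢ (q3, baaabbaa, XXZ) ⊢ (q1, aaabbaa, XZ) ⊢ (q3, aabbaa, Z) ⊢ (q2, aabbaa, BZ) ⊢ (q0, abbaa, BBZ) ⊢ (q1, bbaa, BZ) ⊢ (q3, baa, XXZ) ⊢ (q1, aa, XZ) ⊢ (q3, a, Z) ⊢ (q1, ε, ε)
All input consumed and the stack is empty.

Accept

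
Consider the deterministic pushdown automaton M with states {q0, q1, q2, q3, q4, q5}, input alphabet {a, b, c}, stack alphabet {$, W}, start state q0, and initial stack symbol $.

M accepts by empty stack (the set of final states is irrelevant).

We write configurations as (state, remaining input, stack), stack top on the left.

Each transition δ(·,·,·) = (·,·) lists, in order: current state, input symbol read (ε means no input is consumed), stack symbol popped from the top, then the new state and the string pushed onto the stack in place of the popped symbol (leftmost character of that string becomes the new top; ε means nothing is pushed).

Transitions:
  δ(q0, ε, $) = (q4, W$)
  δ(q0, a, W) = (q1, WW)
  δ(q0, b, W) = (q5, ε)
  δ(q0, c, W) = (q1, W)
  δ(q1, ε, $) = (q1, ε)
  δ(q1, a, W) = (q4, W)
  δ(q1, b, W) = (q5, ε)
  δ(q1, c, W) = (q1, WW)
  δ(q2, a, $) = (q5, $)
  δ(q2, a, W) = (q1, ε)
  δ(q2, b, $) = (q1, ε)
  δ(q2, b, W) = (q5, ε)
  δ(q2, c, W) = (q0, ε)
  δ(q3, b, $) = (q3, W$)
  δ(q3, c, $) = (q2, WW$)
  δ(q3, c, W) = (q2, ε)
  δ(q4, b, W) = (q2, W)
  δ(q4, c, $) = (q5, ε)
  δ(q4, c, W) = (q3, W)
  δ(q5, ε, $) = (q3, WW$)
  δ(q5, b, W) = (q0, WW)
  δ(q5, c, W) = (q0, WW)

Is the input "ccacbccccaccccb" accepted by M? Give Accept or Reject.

Accept

(q0, ccacbccccaccccb, $)
  ε-move, top $: go to q4, push W$ → (q4, ccacbccccaccccb, W$)
  read c, top W: go to q3, push W → (q3, cacbccccaccccb, W$)
  read c, top W: go to q2, push ε → (q2, acbccccaccccb, $)
  read a, top $: go to q5, push $ → (q5, cbccccaccccb, $)
  ε-move, top $: go to q3, push WW$ → (q3, cbccccaccccb, WW$)
  read c, top W: go to q2, push ε → (q2, bccccaccccb, W$)
  read b, top W: go to q5, push ε → (q5, ccccaccccb, $)
  ε-move, top $: go to q3, push WW$ → (q3, ccccaccccb, WW$)
  read c, top W: go to q2, push ε → (q2, cccaccccb, W$)
  read c, top W: go to q0, push ε → (q0, ccaccccb, $)
  ε-move, top $: go to q4, push W$ → (q4, ccaccccb, W$)
  read c, top W: go to q3, push W → (q3, caccccb, W$)
  read c, top W: go to q2, push ε → (q2, accccb, $)
  read a, top $: go to q5, push $ → (q5, ccccb, $)
  ε-move, top $: go to q3, push WW$ → (q3, ccccb, WW$)
  read c, top W: go to q2, push ε → (q2, cccb, W$)
  read c, top W: go to q0, push ε → (q0, ccb, $)
  ε-move, top $: go to q4, push W$ → (q4, ccb, W$)
  read c, top W: go to q3, push W → (q3, cb, W$)
  read c, top W: go to q2, push ε → (q2, b, $)
  read b, top $: go to q1, push ε → (q1, ε, ε)
All input consumed and the stack is empty.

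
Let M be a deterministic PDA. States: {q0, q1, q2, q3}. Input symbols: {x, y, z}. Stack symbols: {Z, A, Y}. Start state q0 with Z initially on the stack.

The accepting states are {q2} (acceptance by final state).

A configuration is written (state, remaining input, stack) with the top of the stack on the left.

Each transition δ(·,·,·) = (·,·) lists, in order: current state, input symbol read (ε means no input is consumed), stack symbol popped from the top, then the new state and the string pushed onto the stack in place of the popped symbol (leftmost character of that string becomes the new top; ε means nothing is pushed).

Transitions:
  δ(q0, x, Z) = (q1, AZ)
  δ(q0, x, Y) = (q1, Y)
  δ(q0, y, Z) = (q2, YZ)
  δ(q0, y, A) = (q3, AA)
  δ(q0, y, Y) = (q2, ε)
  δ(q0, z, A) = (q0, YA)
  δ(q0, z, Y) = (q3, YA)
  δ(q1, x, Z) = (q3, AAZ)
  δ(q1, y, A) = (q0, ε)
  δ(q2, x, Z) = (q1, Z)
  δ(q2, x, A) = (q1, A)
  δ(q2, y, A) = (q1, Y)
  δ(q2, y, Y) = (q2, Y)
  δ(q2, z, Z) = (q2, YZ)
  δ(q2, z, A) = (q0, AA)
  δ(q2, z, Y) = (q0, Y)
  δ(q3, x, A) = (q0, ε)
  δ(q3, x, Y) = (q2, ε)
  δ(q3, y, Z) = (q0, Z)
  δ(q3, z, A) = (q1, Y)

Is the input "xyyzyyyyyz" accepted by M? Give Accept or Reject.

Reject

(q0, xyyzyyyyyz, Z)
  read x, top Z: go to q1, push AZ → (q1, yyzyyyyyz, AZ)
  read y, top A: go to q0, push ε → (q0, yzyyyyyz, Z)
  read y, top Z: go to q2, push YZ → (q2, zyyyyyz, YZ)
  read z, top Y: go to q0, push Y → (q0, yyyyyz, YZ)
  read y, top Y: go to q2, push ε → (q2, yyyyz, Z)
No transition applies at (q2, yyyyz, Z); input not fully consumed.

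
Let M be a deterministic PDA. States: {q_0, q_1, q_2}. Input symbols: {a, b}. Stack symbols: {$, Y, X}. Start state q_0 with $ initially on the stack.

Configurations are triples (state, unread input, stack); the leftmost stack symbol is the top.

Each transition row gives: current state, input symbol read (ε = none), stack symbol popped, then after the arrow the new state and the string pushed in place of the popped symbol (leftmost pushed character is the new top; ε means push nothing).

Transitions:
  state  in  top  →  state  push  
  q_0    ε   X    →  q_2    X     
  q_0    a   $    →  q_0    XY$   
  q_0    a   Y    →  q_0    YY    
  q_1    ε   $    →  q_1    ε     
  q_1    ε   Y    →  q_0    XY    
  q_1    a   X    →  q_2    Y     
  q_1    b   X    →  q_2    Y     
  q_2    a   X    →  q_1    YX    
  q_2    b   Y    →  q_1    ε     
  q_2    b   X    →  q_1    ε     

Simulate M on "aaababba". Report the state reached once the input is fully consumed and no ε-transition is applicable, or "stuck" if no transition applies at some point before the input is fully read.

(q_0, aaababba, $) ⊢ (q_0, aababba, XY$) ⊢ (q_2, aababba, XY$) ⊢ (q_1, ababba, YXY$) ⊢ (q_0, ababba, XYXY$) ⊢ (q_2, ababba, XYXY$) ⊢ (q_1, babba, YXYXY$) ⊢ (q_0, babba, XYXYXY$) ⊢ (q_2, babba, XYXYXY$) ⊢ (q_1, abba, YXYXY$) ⊢ (q_0, abba, XYXYXY$) ⊢ (q_2, abba, XYXYXY$) ⊢ (q_1, bba, YXYXYXY$) ⊢ (q_0, bba, XYXYXYXY$) ⊢ (q_2, bba, XYXYXYXY$) ⊢ (q_1, ba, YXYXYXY$) ⊢ (q_0, ba, XYXYXYXY$) ⊢ (q_2, ba, XYXYXYXY$) ⊢ (q_1, a, YXYXYXY$) ⊢ (q_0, a, XYXYXYXY$) ⊢ (q_2, a, XYXYXYXY$) ⊢ (q_1, ε, YXYXYXYXY$) ⊢ (q_0, ε, XYXYXYXYXY$) ⊢ (q_2, ε, XYXYXYXYXY$)
All input consumed; M is in state q_2.

q_2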